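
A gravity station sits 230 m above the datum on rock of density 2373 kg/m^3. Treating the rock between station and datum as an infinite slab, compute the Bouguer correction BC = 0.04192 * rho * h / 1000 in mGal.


BC = 0.04192 * rho * h / 1000
= 0.04192 * 2373 * 230 / 1000
= 22.8795 mGal

22.8795


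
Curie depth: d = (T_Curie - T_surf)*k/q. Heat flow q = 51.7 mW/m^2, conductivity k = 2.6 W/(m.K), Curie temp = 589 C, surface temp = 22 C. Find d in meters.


T_Curie - T_surf = 589 - 22 = 567 C
Convert q to W/m^2: 51.7 mW/m^2 = 0.0517 W/m^2
d = 567 * 2.6 / 0.0517 = 28514.51 m

28514.51


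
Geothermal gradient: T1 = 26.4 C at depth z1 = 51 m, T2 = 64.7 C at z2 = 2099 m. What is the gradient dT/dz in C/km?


dT = 64.7 - 26.4 = 38.3 C
dz = 2099 - 51 = 2048 m
gradient = dT/dz * 1000 = 38.3/2048 * 1000 = 18.7012 C/km

18.7012


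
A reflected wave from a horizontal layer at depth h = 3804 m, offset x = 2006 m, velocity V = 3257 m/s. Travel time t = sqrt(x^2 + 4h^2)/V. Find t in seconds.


x^2 + 4h^2 = 2006^2 + 4*3804^2 = 4024036 + 57881664 = 61905700
sqrt(61905700) = 7868.0175
t = 7868.0175 / 3257 = 2.4157 s

2.4157


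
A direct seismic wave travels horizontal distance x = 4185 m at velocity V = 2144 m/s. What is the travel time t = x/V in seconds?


t = x / V
= 4185 / 2144
= 1.952 s

1.952


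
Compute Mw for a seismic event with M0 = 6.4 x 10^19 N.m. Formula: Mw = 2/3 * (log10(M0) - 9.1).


log10(M0) = log10(6.4 x 10^19) = 19.8062
Mw = 2/3 * (19.8062 - 9.1)
= 2/3 * 10.7062
= 7.14

7.14


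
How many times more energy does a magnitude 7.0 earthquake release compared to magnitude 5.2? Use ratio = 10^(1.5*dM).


M2 - M1 = 7.0 - 5.2 = 1.8
1.5 * 1.8 = 2.7
ratio = 10^2.7 = 501.19

501.19


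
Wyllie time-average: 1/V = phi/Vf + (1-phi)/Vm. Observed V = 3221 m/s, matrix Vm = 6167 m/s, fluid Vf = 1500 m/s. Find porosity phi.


1/V - 1/Vm = 1/3221 - 1/6167 = 0.00014831
1/Vf - 1/Vm = 1/1500 - 1/6167 = 0.00050451
phi = 0.00014831 / 0.00050451 = 0.294

0.294


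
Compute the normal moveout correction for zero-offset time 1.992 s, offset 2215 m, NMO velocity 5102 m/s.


x/Vnmo = 2215/5102 = 0.434143
(x/Vnmo)^2 = 0.188481
t0^2 = 3.968064
sqrt(3.968064 + 0.188481) = 2.038761
dt = 2.038761 - 1.992 = 0.046761

0.046761


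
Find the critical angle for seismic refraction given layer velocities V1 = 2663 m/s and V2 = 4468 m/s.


V1/V2 = 2663/4468 = 0.596016
theta_c = arcsin(0.596016) = 36.5851 degrees

36.5851


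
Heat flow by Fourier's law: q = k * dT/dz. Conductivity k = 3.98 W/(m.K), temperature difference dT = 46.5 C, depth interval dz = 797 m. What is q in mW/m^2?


q = k * dT / dz * 1000
= 3.98 * 46.5 / 797 * 1000
= 0.232208 * 1000
= 232.2083 mW/m^2

232.2083


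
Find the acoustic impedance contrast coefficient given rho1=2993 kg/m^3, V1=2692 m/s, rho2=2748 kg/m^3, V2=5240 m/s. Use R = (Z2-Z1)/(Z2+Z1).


Z1 = 2993 * 2692 = 8057156
Z2 = 2748 * 5240 = 14399520
R = (14399520 - 8057156) / (14399520 + 8057156) = 6342364 / 22456676 = 0.2824

0.2824


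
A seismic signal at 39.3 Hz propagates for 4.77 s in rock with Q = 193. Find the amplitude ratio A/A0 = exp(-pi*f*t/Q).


pi*f*t/Q = pi*39.3*4.77/193 = 3.051431
A/A0 = exp(-3.051431) = 0.047291

0.047291


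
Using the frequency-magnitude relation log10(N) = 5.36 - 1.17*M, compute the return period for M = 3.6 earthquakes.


log10(N) = 5.36 - 1.17*3.6 = 1.148
N = 10^1.148 = 14.060475
T = 1/N = 1/14.060475 = 0.0711 years

0.0711


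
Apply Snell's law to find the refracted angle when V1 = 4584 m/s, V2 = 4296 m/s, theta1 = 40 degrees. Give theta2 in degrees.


sin(theta1) = sin(40 deg) = 0.642788
sin(theta2) = V2/V1 * sin(theta1) = 4296/4584 * 0.642788 = 0.602403
theta2 = arcsin(0.602403) = 37.0422 degrees

37.0422


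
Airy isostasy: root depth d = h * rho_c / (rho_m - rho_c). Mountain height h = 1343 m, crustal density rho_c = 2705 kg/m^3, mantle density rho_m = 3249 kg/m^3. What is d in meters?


rho_m - rho_c = 3249 - 2705 = 544
d = 1343 * 2705 / 544
= 3632815 / 544
= 6677.97 m

6677.97


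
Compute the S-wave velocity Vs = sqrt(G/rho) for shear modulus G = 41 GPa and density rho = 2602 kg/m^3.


Convert G to Pa: G = 41e9 Pa
Compute G/rho = 41e9 / 2602 = 15757109.9154
Vs = sqrt(15757109.9154) = 3969.52 m/s

3969.52


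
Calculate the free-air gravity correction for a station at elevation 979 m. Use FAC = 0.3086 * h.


FAC = 0.3086 * h
= 0.3086 * 979
= 302.1194 mGal

302.1194


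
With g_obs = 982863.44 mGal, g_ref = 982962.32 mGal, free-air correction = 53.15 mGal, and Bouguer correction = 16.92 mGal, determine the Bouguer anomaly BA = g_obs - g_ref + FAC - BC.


BA = g_obs - g_ref + FAC - BC
= 982863.44 - 982962.32 + 53.15 - 16.92
= -62.65 mGal

-62.65


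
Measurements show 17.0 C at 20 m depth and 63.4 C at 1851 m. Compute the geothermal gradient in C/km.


dT = 63.4 - 17.0 = 46.4 C
dz = 1851 - 20 = 1831 m
gradient = dT/dz * 1000 = 46.4/1831 * 1000 = 25.3413 C/km

25.3413


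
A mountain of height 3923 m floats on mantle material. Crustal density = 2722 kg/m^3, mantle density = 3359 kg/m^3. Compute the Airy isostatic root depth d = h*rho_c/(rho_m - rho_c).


rho_m - rho_c = 3359 - 2722 = 637
d = 3923 * 2722 / 637
= 10678406 / 637
= 16763.59 m

16763.59


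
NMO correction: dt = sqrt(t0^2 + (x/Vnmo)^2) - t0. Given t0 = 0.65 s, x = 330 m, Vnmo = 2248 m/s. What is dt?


x/Vnmo = 330/2248 = 0.146797
(x/Vnmo)^2 = 0.021549
t0^2 = 0.4225
sqrt(0.4225 + 0.021549) = 0.66637
dt = 0.66637 - 0.65 = 0.01637

0.01637


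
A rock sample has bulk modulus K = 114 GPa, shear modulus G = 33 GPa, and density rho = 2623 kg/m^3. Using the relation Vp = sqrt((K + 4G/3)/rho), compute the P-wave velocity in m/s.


First compute the effective modulus:
K + 4G/3 = 114e9 + 4*33e9/3 = 158000000000.0 Pa
Then divide by density:
158000000000.0 / 2623 = 60236370.5681 Pa/(kg/m^3)
Take the square root:
Vp = sqrt(60236370.5681) = 7761.21 m/s

7761.21


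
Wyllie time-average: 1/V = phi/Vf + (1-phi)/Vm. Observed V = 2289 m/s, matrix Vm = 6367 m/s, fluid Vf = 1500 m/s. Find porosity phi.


1/V - 1/Vm = 1/2289 - 1/6367 = 0.00027981
1/Vf - 1/Vm = 1/1500 - 1/6367 = 0.00050961
phi = 0.00027981 / 0.00050961 = 0.5491

0.5491


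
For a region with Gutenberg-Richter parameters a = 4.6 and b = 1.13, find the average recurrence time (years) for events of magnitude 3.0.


log10(N) = 4.6 - 1.13*3.0 = 1.21
N = 10^1.21 = 16.218101
T = 1/N = 1/16.218101 = 0.0617 years

0.0617


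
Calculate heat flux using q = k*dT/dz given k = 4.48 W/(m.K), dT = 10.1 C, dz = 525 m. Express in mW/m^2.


q = k * dT / dz * 1000
= 4.48 * 10.1 / 525 * 1000
= 0.086187 * 1000
= 86.1867 mW/m^2

86.1867


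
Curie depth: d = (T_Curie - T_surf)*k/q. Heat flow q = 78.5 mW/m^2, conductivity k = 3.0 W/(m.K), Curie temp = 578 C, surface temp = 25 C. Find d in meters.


T_Curie - T_surf = 578 - 25 = 553 C
Convert q to W/m^2: 78.5 mW/m^2 = 0.0785 W/m^2
d = 553 * 3.0 / 0.0785 = 21133.76 m

21133.76


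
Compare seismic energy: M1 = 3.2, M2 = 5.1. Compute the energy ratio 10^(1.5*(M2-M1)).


M2 - M1 = 5.1 - 3.2 = 1.9
1.5 * 1.9 = 2.85
ratio = 10^2.85 = 707.95

707.95


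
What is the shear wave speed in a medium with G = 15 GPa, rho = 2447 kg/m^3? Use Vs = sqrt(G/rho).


Convert G to Pa: G = 15e9 Pa
Compute G/rho = 15e9 / 2447 = 6129955.047
Vs = sqrt(6129955.047) = 2475.87 m/s

2475.87


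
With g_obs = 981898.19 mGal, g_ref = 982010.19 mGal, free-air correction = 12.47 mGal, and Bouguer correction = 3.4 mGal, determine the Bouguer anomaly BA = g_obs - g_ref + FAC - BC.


BA = g_obs - g_ref + FAC - BC
= 981898.19 - 982010.19 + 12.47 - 3.4
= -102.93 mGal

-102.93


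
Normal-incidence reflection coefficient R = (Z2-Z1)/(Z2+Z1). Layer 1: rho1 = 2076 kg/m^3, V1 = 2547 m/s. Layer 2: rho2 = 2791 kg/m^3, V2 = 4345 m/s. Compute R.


Z1 = 2076 * 2547 = 5287572
Z2 = 2791 * 4345 = 12126895
R = (12126895 - 5287572) / (12126895 + 5287572) = 6839323 / 17414467 = 0.3927

0.3927


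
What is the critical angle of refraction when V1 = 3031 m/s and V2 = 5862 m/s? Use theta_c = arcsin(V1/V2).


V1/V2 = 3031/5862 = 0.517059
theta_c = arcsin(0.517059) = 31.1352 degrees

31.1352


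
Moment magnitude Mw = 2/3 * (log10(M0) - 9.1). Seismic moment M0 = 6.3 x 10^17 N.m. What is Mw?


log10(M0) = log10(6.3 x 10^17) = 17.7993
Mw = 2/3 * (17.7993 - 9.1)
= 2/3 * 8.6993
= 5.8

5.8


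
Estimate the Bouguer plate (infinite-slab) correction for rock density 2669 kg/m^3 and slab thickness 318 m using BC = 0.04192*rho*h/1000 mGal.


BC = 0.04192 * rho * h / 1000
= 0.04192 * 2669 * 318 / 1000
= 35.5793 mGal

35.5793


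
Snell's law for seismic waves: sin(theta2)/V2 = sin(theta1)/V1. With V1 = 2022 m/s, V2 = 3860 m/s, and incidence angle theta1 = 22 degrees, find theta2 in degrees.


sin(theta1) = sin(22 deg) = 0.374607
sin(theta2) = V2/V1 * sin(theta1) = 3860/2022 * 0.374607 = 0.715124
theta2 = arcsin(0.715124) = 45.6534 degrees

45.6534


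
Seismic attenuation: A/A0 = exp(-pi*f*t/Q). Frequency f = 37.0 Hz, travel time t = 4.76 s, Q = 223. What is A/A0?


pi*f*t/Q = pi*37.0*4.76/223 = 2.481154
A/A0 = exp(-2.481154) = 0.083647

0.083647


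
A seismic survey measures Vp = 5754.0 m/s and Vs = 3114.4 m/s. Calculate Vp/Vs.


Vp/Vs = 5754.0 / 3114.4
= 1.8475

1.8475


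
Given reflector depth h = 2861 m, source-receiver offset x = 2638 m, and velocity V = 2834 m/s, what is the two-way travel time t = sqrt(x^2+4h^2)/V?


x^2 + 4h^2 = 2638^2 + 4*2861^2 = 6959044 + 32741284 = 39700328
sqrt(39700328) = 6300.8196
t = 6300.8196 / 2834 = 2.2233 s

2.2233


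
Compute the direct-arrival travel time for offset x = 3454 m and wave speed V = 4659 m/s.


t = x / V
= 3454 / 4659
= 0.7414 s

0.7414


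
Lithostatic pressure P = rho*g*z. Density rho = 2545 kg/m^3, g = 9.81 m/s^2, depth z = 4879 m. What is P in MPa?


P = rho * g * z / 1e6
= 2545 * 9.81 * 4879 / 1e6
= 121811309.55 / 1e6
= 121.8113 MPa

121.8113


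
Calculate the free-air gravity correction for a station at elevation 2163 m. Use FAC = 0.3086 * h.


FAC = 0.3086 * h
= 0.3086 * 2163
= 667.5018 mGal

667.5018


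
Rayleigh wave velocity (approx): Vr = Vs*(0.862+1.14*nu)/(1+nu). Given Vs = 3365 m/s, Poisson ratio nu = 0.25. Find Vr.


Numerator factor = 0.862 + 1.14*0.25 = 1.147
Denominator = 1 + 0.25 = 1.25
Vr = 3365 * 1.147 / 1.25 = 3087.72 m/s

3087.72


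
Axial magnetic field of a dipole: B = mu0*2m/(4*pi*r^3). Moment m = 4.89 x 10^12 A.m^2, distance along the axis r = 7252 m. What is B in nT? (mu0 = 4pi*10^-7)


m = 4.89 x 10^12 = 4890000000000 A.m^2
2m = 9780000000000 A.m^2
r^3 = 7252^3 = 381393587008
B = (4pi*10^-7) * 9780000000000 / (4*pi * 381393587008) * 1e9
= 12289910.460843 / 4792733164282.37 * 1e9
= 2564.2801 nT

2564.2801


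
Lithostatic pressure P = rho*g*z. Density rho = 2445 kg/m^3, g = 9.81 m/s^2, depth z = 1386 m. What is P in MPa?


P = rho * g * z / 1e6
= 2445 * 9.81 * 1386 / 1e6
= 33243833.7 / 1e6
= 33.2438 MPa

33.2438


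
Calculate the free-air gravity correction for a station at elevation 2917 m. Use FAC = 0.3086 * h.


FAC = 0.3086 * h
= 0.3086 * 2917
= 900.1862 mGal

900.1862


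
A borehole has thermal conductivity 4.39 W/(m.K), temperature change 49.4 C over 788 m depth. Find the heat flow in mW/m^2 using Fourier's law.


q = k * dT / dz * 1000
= 4.39 * 49.4 / 788 * 1000
= 0.275211 * 1000
= 275.2107 mW/m^2

275.2107


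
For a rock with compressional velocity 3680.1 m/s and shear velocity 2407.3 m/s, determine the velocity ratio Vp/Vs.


Vp/Vs = 3680.1 / 2407.3
= 1.5287

1.5287


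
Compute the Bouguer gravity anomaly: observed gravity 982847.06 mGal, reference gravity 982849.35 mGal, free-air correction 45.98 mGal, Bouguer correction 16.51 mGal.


BA = g_obs - g_ref + FAC - BC
= 982847.06 - 982849.35 + 45.98 - 16.51
= 27.18 mGal

27.18


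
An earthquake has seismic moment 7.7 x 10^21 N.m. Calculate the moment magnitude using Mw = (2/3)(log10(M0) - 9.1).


log10(M0) = log10(7.7 x 10^21) = 21.8865
Mw = 2/3 * (21.8865 - 9.1)
= 2/3 * 12.7865
= 8.52

8.52


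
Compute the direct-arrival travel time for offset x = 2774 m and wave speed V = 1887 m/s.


t = x / V
= 2774 / 1887
= 1.4701 s

1.4701


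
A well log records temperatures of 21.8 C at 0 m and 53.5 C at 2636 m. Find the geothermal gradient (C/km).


dT = 53.5 - 21.8 = 31.7 C
dz = 2636 - 0 = 2636 m
gradient = dT/dz * 1000 = 31.7/2636 * 1000 = 12.0258 C/km

12.0258


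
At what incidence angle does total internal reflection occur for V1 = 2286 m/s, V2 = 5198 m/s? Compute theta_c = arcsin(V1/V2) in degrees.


V1/V2 = 2286/5198 = 0.439785
theta_c = arcsin(0.439785) = 26.0901 degrees

26.0901


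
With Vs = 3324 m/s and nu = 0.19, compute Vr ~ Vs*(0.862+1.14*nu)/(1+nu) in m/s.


Numerator factor = 0.862 + 1.14*0.19 = 1.0786
Denominator = 1 + 0.19 = 1.19
Vr = 3324 * 1.0786 / 1.19 = 3012.83 m/s

3012.83


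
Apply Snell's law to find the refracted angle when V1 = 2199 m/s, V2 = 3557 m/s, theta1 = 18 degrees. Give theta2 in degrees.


sin(theta1) = sin(18 deg) = 0.309017
sin(theta2) = V2/V1 * sin(theta1) = 3557/2199 * 0.309017 = 0.499852
theta2 = arcsin(0.499852) = 29.9902 degrees

29.9902


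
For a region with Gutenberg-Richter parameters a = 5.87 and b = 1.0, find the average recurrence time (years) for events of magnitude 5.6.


log10(N) = 5.87 - 1.0*5.6 = 0.27
N = 10^0.27 = 1.862087
T = 1/N = 1/1.862087 = 0.537 years

0.537


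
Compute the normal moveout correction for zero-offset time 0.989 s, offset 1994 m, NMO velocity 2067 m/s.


x/Vnmo = 1994/2067 = 0.964683
(x/Vnmo)^2 = 0.930614
t0^2 = 0.978121
sqrt(0.978121 + 0.930614) = 1.38157
dt = 1.38157 - 0.989 = 0.39257

0.39257


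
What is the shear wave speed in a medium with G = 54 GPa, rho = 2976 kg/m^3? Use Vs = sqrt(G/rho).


Convert G to Pa: G = 54e9 Pa
Compute G/rho = 54e9 / 2976 = 18145161.2903
Vs = sqrt(18145161.2903) = 4259.71 m/s

4259.71


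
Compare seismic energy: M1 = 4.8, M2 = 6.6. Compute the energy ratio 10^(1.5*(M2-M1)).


M2 - M1 = 6.6 - 4.8 = 1.8
1.5 * 1.8 = 2.7
ratio = 10^2.7 = 501.19

501.19


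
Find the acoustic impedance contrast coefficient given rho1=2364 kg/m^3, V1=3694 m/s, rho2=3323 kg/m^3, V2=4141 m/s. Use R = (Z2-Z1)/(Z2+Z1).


Z1 = 2364 * 3694 = 8732616
Z2 = 3323 * 4141 = 13760543
R = (13760543 - 8732616) / (13760543 + 8732616) = 5027927 / 22493159 = 0.2235

0.2235


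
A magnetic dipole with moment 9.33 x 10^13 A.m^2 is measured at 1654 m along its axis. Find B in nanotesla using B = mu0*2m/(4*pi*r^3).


m = 9.33 x 10^13 = 93300000000000 A.m^2
2m = 186600000000000 A.m^2
r^3 = 1654^3 = 4524874264
B = (4pi*10^-7) * 186600000000000 / (4*pi * 4524874264) * 1e9
= 234488475.663942 / 56861246984.8 * 1e9
= 4123871.4959 nT

4123871.4959


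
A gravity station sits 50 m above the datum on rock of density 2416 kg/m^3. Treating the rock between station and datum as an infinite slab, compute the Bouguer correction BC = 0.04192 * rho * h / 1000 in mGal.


BC = 0.04192 * rho * h / 1000
= 0.04192 * 2416 * 50 / 1000
= 5.0639 mGal

5.0639


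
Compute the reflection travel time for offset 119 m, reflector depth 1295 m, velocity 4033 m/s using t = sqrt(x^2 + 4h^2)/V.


x^2 + 4h^2 = 119^2 + 4*1295^2 = 14161 + 6708100 = 6722261
sqrt(6722261) = 2592.7323
t = 2592.7323 / 4033 = 0.6429 s

0.6429


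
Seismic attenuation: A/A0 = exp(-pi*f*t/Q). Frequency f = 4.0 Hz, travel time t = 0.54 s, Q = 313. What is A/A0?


pi*f*t/Q = pi*4.0*0.54/313 = 0.02168
A/A0 = exp(-0.02168) = 0.978553

0.978553


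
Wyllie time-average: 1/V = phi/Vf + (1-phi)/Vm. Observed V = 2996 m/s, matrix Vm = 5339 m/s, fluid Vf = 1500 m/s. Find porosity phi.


1/V - 1/Vm = 1/2996 - 1/5339 = 0.00014648
1/Vf - 1/Vm = 1/1500 - 1/5339 = 0.00047937
phi = 0.00014648 / 0.00047937 = 0.3056

0.3056


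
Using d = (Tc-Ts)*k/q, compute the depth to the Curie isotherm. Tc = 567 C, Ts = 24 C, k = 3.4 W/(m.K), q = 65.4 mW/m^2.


T_Curie - T_surf = 567 - 24 = 543 C
Convert q to W/m^2: 65.4 mW/m^2 = 0.0654 W/m^2
d = 543 * 3.4 / 0.0654 = 28229.36 m

28229.36


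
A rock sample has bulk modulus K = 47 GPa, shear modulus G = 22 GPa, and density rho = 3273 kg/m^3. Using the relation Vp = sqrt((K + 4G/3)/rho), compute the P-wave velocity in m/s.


First compute the effective modulus:
K + 4G/3 = 47e9 + 4*22e9/3 = 76333333333.33 Pa
Then divide by density:
76333333333.33 / 3273 = 23322130.5632 Pa/(kg/m^3)
Take the square root:
Vp = sqrt(23322130.5632) = 4829.3 m/s

4829.3


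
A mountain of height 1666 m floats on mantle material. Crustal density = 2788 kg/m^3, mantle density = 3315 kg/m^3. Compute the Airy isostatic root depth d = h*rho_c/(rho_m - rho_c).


rho_m - rho_c = 3315 - 2788 = 527
d = 1666 * 2788 / 527
= 4644808 / 527
= 8813.68 m

8813.68


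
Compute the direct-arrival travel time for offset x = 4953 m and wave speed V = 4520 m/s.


t = x / V
= 4953 / 4520
= 1.0958 s

1.0958


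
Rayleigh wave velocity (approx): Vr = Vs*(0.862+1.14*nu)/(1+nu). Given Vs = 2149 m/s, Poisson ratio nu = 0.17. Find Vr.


Numerator factor = 0.862 + 1.14*0.17 = 1.0558
Denominator = 1 + 0.17 = 1.17
Vr = 2149 * 1.0558 / 1.17 = 1939.24 m/s

1939.24


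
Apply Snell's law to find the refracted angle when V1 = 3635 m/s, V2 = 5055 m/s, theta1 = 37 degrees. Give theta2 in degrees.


sin(theta1) = sin(37 deg) = 0.601815
sin(theta2) = V2/V1 * sin(theta1) = 5055/3635 * 0.601815 = 0.836912
theta2 = arcsin(0.836912) = 56.8155 degrees

56.8155


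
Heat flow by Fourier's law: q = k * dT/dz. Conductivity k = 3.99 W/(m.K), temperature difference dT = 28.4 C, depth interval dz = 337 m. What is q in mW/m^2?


q = k * dT / dz * 1000
= 3.99 * 28.4 / 337 * 1000
= 0.336249 * 1000
= 336.2493 mW/m^2

336.2493


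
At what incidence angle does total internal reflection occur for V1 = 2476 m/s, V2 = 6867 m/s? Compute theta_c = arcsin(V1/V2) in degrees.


V1/V2 = 2476/6867 = 0.360565
theta_c = arcsin(0.360565) = 21.1349 degrees

21.1349


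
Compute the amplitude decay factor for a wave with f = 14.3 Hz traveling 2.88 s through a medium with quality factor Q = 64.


pi*f*t/Q = pi*14.3*2.88/64 = 2.021615
A/A0 = exp(-2.021615) = 0.132441

0.132441


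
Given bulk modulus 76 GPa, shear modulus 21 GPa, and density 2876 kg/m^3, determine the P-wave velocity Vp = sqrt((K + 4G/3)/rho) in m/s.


First compute the effective modulus:
K + 4G/3 = 76e9 + 4*21e9/3 = 104000000000.0 Pa
Then divide by density:
104000000000.0 / 2876 = 36161335.1878 Pa/(kg/m^3)
Take the square root:
Vp = sqrt(36161335.1878) = 6013.43 m/s

6013.43


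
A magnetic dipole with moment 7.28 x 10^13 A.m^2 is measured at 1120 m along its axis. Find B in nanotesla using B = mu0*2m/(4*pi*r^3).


m = 7.28 x 10^13 = 72800000000000 A.m^2
2m = 145600000000000 A.m^2
r^3 = 1120^3 = 1404928000
B = (4pi*10^-7) * 145600000000000 / (4*pi * 1404928000) * 1e9
= 182966356.14507 / 17654845934.49 * 1e9
= 10363520.4082 nT

10363520.4082


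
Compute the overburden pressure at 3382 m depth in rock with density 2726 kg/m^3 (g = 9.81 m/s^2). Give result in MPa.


P = rho * g * z / 1e6
= 2726 * 9.81 * 3382 / 1e6
= 90441646.92 / 1e6
= 90.4416 MPa

90.4416


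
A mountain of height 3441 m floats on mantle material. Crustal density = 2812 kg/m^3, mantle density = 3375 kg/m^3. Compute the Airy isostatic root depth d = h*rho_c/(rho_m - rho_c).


rho_m - rho_c = 3375 - 2812 = 563
d = 3441 * 2812 / 563
= 9676092 / 563
= 17186.66 m

17186.66


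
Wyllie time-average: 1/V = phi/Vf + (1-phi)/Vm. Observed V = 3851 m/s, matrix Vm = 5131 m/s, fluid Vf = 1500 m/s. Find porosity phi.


1/V - 1/Vm = 1/3851 - 1/5131 = 6.478e-05
1/Vf - 1/Vm = 1/1500 - 1/5131 = 0.00047177
phi = 6.478e-05 / 0.00047177 = 0.1373

0.1373


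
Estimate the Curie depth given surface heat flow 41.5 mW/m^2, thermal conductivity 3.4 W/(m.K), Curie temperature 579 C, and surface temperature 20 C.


T_Curie - T_surf = 579 - 20 = 559 C
Convert q to W/m^2: 41.5 mW/m^2 = 0.0415 W/m^2
d = 559 * 3.4 / 0.0415 = 45797.59 m

45797.59


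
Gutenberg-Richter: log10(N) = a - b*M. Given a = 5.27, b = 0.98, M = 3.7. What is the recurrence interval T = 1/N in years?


log10(N) = 5.27 - 0.98*3.7 = 1.644
N = 10^1.644 = 44.055486
T = 1/N = 1/44.055486 = 0.0227 years

0.0227


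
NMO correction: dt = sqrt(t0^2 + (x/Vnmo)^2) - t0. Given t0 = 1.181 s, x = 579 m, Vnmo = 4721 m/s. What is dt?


x/Vnmo = 579/4721 = 0.122644
(x/Vnmo)^2 = 0.015041
t0^2 = 1.394761
sqrt(1.394761 + 0.015041) = 1.187351
dt = 1.187351 - 1.181 = 0.006351

0.006351


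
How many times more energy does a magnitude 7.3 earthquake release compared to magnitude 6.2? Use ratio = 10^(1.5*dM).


M2 - M1 = 7.3 - 6.2 = 1.1
1.5 * 1.1 = 1.65
ratio = 10^1.65 = 44.67

44.67


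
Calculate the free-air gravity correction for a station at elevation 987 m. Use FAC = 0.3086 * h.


FAC = 0.3086 * h
= 0.3086 * 987
= 304.5882 mGal

304.5882


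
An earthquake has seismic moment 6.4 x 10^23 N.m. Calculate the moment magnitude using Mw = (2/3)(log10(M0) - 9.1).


log10(M0) = log10(6.4 x 10^23) = 23.8062
Mw = 2/3 * (23.8062 - 9.1)
= 2/3 * 14.7062
= 9.8

9.8


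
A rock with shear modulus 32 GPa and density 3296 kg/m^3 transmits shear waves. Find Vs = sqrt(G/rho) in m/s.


Convert G to Pa: G = 32e9 Pa
Compute G/rho = 32e9 / 3296 = 9708737.8641
Vs = sqrt(9708737.8641) = 3115.88 m/s

3115.88


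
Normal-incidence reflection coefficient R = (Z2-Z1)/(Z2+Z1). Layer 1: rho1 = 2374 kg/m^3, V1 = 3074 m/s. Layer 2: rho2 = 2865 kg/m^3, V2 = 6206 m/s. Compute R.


Z1 = 2374 * 3074 = 7297676
Z2 = 2865 * 6206 = 17780190
R = (17780190 - 7297676) / (17780190 + 7297676) = 10482514 / 25077866 = 0.418

0.418


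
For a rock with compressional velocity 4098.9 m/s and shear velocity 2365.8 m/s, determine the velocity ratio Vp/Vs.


Vp/Vs = 4098.9 / 2365.8
= 1.7326

1.7326


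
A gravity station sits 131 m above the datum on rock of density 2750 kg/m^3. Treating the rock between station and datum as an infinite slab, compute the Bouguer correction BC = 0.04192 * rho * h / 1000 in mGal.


BC = 0.04192 * rho * h / 1000
= 0.04192 * 2750 * 131 / 1000
= 15.1017 mGal

15.1017


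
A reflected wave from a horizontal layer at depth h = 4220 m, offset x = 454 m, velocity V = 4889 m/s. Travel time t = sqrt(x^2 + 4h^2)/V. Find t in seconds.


x^2 + 4h^2 = 454^2 + 4*4220^2 = 206116 + 71233600 = 71439716
sqrt(71439716) = 8452.2018
t = 8452.2018 / 4889 = 1.7288 s

1.7288


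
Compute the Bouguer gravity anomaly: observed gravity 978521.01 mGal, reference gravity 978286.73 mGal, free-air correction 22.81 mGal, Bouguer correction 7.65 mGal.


BA = g_obs - g_ref + FAC - BC
= 978521.01 - 978286.73 + 22.81 - 7.65
= 249.44 mGal

249.44


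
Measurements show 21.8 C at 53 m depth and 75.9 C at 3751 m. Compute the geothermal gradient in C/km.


dT = 75.9 - 21.8 = 54.1 C
dz = 3751 - 53 = 3698 m
gradient = dT/dz * 1000 = 54.1/3698 * 1000 = 14.6295 C/km

14.6295


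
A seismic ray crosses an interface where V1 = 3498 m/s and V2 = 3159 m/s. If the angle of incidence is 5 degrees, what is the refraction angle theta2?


sin(theta1) = sin(5 deg) = 0.087156
sin(theta2) = V2/V1 * sin(theta1) = 3159/3498 * 0.087156 = 0.078709
theta2 = arcsin(0.078709) = 4.5144 degrees

4.5144


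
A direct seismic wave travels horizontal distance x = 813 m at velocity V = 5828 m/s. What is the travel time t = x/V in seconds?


t = x / V
= 813 / 5828
= 0.1395 s

0.1395


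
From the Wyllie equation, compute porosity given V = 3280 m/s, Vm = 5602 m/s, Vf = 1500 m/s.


1/V - 1/Vm = 1/3280 - 1/5602 = 0.00012637
1/Vf - 1/Vm = 1/1500 - 1/5602 = 0.00048816
phi = 0.00012637 / 0.00048816 = 0.2589

0.2589


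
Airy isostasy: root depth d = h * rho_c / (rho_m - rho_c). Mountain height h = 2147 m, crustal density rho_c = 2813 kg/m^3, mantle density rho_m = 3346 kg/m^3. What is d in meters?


rho_m - rho_c = 3346 - 2813 = 533
d = 2147 * 2813 / 533
= 6039511 / 533
= 11331.17 m

11331.17


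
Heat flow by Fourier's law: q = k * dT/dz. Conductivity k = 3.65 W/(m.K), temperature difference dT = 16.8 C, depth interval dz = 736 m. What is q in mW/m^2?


q = k * dT / dz * 1000
= 3.65 * 16.8 / 736 * 1000
= 0.083315 * 1000
= 83.3152 mW/m^2

83.3152


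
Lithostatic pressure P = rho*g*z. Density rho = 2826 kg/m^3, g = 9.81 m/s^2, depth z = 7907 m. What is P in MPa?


P = rho * g * z / 1e6
= 2826 * 9.81 * 7907 / 1e6
= 219206235.42 / 1e6
= 219.2062 MPa

219.2062


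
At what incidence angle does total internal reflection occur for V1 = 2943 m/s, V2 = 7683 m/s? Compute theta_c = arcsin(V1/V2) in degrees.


V1/V2 = 2943/7683 = 0.383053
theta_c = arcsin(0.383053) = 22.523 degrees

22.523


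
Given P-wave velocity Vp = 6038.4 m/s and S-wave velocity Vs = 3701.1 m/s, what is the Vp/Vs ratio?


Vp/Vs = 6038.4 / 3701.1
= 1.6315

1.6315


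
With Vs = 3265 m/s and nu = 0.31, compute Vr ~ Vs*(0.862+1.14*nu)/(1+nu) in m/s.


Numerator factor = 0.862 + 1.14*0.31 = 1.2154
Denominator = 1 + 0.31 = 1.31
Vr = 3265 * 1.2154 / 1.31 = 3029.22 m/s

3029.22


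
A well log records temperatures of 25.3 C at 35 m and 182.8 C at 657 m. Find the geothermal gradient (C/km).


dT = 182.8 - 25.3 = 157.5 C
dz = 657 - 35 = 622 m
gradient = dT/dz * 1000 = 157.5/622 * 1000 = 253.2154 C/km

253.2154


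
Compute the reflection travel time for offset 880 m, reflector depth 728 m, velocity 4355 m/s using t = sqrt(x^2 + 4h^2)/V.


x^2 + 4h^2 = 880^2 + 4*728^2 = 774400 + 2119936 = 2894336
sqrt(2894336) = 1701.2748
t = 1701.2748 / 4355 = 0.3906 s

0.3906


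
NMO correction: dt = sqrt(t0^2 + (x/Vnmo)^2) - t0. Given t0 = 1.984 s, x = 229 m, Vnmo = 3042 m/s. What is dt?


x/Vnmo = 229/3042 = 0.075279
(x/Vnmo)^2 = 0.005667
t0^2 = 3.936256
sqrt(3.936256 + 0.005667) = 1.985428
dt = 1.985428 - 1.984 = 0.001428

0.001428


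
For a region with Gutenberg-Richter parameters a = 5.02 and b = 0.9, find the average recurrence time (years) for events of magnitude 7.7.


log10(N) = 5.02 - 0.9*7.7 = -1.91
N = 10^-1.91 = 0.012303
T = 1/N = 1/0.012303 = 81.2831 years

81.2831


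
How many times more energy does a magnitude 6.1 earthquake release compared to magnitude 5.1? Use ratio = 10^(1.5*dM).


M2 - M1 = 6.1 - 5.1 = 1.0
1.5 * 1.0 = 1.5
ratio = 10^1.5 = 31.62

31.62


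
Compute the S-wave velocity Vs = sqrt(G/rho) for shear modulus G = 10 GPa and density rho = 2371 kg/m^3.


Convert G to Pa: G = 10e9 Pa
Compute G/rho = 10e9 / 2371 = 4217629.6921
Vs = sqrt(4217629.6921) = 2053.69 m/s

2053.69


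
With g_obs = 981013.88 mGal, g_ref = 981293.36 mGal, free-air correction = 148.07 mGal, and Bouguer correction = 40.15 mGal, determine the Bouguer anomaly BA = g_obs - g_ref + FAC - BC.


BA = g_obs - g_ref + FAC - BC
= 981013.88 - 981293.36 + 148.07 - 40.15
= -171.56 mGal

-171.56


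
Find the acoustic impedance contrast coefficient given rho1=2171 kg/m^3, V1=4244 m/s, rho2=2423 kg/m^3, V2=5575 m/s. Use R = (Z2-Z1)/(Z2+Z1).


Z1 = 2171 * 4244 = 9213724
Z2 = 2423 * 5575 = 13508225
R = (13508225 - 9213724) / (13508225 + 9213724) = 4294501 / 22721949 = 0.189

0.189


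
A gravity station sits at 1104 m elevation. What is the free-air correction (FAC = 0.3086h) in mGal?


FAC = 0.3086 * h
= 0.3086 * 1104
= 340.6944 mGal

340.6944


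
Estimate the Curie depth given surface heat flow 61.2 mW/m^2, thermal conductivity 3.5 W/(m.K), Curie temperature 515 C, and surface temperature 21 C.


T_Curie - T_surf = 515 - 21 = 494 C
Convert q to W/m^2: 61.2 mW/m^2 = 0.0612 W/m^2
d = 494 * 3.5 / 0.0612 = 28251.63 m

28251.63


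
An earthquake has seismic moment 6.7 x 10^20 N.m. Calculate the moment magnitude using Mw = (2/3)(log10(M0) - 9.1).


log10(M0) = log10(6.7 x 10^20) = 20.8261
Mw = 2/3 * (20.8261 - 9.1)
= 2/3 * 11.7261
= 7.82

7.82


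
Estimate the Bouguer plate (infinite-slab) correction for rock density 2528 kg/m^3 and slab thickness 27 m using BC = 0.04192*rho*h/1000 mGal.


BC = 0.04192 * rho * h / 1000
= 0.04192 * 2528 * 27 / 1000
= 2.8613 mGal

2.8613


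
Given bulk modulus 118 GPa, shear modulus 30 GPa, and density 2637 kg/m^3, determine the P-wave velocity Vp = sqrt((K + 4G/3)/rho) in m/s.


First compute the effective modulus:
K + 4G/3 = 118e9 + 4*30e9/3 = 158000000000.0 Pa
Then divide by density:
158000000000.0 / 2637 = 59916571.862 Pa/(kg/m^3)
Take the square root:
Vp = sqrt(59916571.862) = 7740.58 m/s

7740.58


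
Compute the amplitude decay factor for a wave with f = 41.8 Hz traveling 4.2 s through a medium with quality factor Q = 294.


pi*f*t/Q = pi*41.8*4.2/294 = 1.87598
A/A0 = exp(-1.87598) = 0.153205

0.153205


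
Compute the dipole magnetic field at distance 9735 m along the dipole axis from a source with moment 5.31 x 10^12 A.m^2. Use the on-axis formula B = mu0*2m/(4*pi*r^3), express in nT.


m = 5.31 x 10^12 = 5310000000000 A.m^2
2m = 10620000000000 A.m^2
r^3 = 9735^3 = 922588140375
B = (4pi*10^-7) * 10620000000000 / (4*pi * 922588140375) * 1e9
= 13345485.592449 / 11593584496364.68 * 1e9
= 1151.1095 nT

1151.1095


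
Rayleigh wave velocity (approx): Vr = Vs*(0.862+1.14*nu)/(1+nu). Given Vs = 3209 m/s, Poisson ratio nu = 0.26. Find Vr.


Numerator factor = 0.862 + 1.14*0.26 = 1.1584
Denominator = 1 + 0.26 = 1.26
Vr = 3209 * 1.1584 / 1.26 = 2950.24 m/s

2950.24


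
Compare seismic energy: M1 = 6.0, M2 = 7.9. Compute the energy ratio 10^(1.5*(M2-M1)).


M2 - M1 = 7.9 - 6.0 = 1.9
1.5 * 1.9 = 2.85
ratio = 10^2.85 = 707.95

707.95


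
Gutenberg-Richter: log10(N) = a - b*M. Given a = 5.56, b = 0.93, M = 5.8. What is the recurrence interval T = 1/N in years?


log10(N) = 5.56 - 0.93*5.8 = 0.166
N = 10^0.166 = 1.465548
T = 1/N = 1/1.465548 = 0.6823 years

0.6823


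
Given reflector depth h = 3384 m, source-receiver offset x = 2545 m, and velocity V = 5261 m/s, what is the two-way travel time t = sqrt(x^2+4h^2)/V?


x^2 + 4h^2 = 2545^2 + 4*3384^2 = 6477025 + 45805824 = 52282849
sqrt(52282849) = 7230.688
t = 7230.688 / 5261 = 1.3744 s

1.3744


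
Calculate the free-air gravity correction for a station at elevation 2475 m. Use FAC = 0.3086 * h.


FAC = 0.3086 * h
= 0.3086 * 2475
= 763.785 mGal

763.785


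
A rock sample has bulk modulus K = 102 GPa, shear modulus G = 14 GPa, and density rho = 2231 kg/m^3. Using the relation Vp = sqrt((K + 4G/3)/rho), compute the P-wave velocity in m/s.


First compute the effective modulus:
K + 4G/3 = 102e9 + 4*14e9/3 = 120666666666.67 Pa
Then divide by density:
120666666666.67 / 2231 = 54086358.8824 Pa/(kg/m^3)
Take the square root:
Vp = sqrt(54086358.8824) = 7354.34 m/s

7354.34


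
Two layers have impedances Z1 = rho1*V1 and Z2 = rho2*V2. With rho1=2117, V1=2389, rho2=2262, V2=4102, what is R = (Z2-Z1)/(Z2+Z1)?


Z1 = 2117 * 2389 = 5057513
Z2 = 2262 * 4102 = 9278724
R = (9278724 - 5057513) / (9278724 + 5057513) = 4221211 / 14336237 = 0.2944

0.2944


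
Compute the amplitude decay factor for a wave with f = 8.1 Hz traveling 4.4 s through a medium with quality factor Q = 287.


pi*f*t/Q = pi*8.1*4.4/287 = 0.390127
A/A0 = exp(-0.390127) = 0.676971

0.676971


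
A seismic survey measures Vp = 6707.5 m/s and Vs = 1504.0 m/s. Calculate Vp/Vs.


Vp/Vs = 6707.5 / 1504.0
= 4.4598

4.4598


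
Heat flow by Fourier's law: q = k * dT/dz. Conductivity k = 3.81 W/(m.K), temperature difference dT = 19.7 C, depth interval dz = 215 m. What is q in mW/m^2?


q = k * dT / dz * 1000
= 3.81 * 19.7 / 215 * 1000
= 0.349102 * 1000
= 349.1023 mW/m^2

349.1023


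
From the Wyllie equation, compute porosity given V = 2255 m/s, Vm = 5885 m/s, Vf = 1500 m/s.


1/V - 1/Vm = 1/2255 - 1/5885 = 0.00027354
1/Vf - 1/Vm = 1/1500 - 1/5885 = 0.00049674
phi = 0.00027354 / 0.00049674 = 0.5507

0.5507


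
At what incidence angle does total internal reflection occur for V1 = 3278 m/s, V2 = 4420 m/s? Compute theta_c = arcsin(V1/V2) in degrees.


V1/V2 = 3278/4420 = 0.741629
theta_c = arcsin(0.741629) = 47.8704 degrees

47.8704


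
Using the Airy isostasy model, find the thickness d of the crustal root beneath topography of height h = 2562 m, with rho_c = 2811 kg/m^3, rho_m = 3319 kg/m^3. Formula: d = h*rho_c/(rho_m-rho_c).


rho_m - rho_c = 3319 - 2811 = 508
d = 2562 * 2811 / 508
= 7201782 / 508
= 14176.74 m

14176.74


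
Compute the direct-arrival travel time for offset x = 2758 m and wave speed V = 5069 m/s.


t = x / V
= 2758 / 5069
= 0.5441 s

0.5441


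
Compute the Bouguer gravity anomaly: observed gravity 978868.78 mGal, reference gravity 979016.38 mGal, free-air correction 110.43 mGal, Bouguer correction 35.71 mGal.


BA = g_obs - g_ref + FAC - BC
= 978868.78 - 979016.38 + 110.43 - 35.71
= -72.88 mGal

-72.88


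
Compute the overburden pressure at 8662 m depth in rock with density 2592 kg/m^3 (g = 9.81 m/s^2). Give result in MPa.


P = rho * g * z / 1e6
= 2592 * 9.81 * 8662 / 1e6
= 220253178.24 / 1e6
= 220.2532 MPa

220.2532


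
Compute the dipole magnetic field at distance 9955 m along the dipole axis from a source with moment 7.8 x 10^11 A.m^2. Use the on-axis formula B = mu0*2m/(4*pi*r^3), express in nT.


m = 7.8 x 10^11 = 780000000000 A.m^2
2m = 1560000000000 A.m^2
r^3 = 9955^3 = 986560658875
B = (4pi*10^-7) * 1560000000000 / (4*pi * 986560658875) * 1e9
= 1960353.81584 / 12397486872969.62 * 1e9
= 158.1251 nT

158.1251


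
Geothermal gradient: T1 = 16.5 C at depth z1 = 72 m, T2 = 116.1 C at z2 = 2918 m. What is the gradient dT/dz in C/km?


dT = 116.1 - 16.5 = 99.6 C
dz = 2918 - 72 = 2846 m
gradient = dT/dz * 1000 = 99.6/2846 * 1000 = 34.9965 C/km

34.9965


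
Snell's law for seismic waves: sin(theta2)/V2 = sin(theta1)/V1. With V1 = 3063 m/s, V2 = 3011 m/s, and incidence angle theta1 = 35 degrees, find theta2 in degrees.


sin(theta1) = sin(35 deg) = 0.573576
sin(theta2) = V2/V1 * sin(theta1) = 3011/3063 * 0.573576 = 0.563839
theta2 = arcsin(0.563839) = 34.3217 degrees

34.3217


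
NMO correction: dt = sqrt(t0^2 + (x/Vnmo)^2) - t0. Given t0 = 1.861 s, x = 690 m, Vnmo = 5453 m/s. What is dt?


x/Vnmo = 690/5453 = 0.126536
(x/Vnmo)^2 = 0.016011
t0^2 = 3.463321
sqrt(3.463321 + 0.016011) = 1.865297
dt = 1.865297 - 1.861 = 0.004297

0.004297


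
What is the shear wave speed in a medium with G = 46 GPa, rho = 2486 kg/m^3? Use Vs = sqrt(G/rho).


Convert G to Pa: G = 46e9 Pa
Compute G/rho = 46e9 / 2486 = 18503620.2735
Vs = sqrt(18503620.2735) = 4301.58 m/s

4301.58


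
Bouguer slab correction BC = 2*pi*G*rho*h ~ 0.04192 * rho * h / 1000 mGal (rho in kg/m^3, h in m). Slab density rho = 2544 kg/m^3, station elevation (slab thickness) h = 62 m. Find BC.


BC = 0.04192 * rho * h / 1000
= 0.04192 * 2544 * 62 / 1000
= 6.612 mGal

6.612


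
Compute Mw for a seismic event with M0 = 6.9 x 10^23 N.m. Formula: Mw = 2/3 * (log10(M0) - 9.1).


log10(M0) = log10(6.9 x 10^23) = 23.8388
Mw = 2/3 * (23.8388 - 9.1)
= 2/3 * 14.7388
= 9.83

9.83


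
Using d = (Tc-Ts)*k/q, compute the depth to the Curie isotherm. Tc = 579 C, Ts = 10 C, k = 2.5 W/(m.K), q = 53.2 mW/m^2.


T_Curie - T_surf = 579 - 10 = 569 C
Convert q to W/m^2: 53.2 mW/m^2 = 0.0532 W/m^2
d = 569 * 2.5 / 0.0532 = 26738.72 m

26738.72


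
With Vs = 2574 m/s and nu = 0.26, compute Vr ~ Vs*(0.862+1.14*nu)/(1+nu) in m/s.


Numerator factor = 0.862 + 1.14*0.26 = 1.1584
Denominator = 1 + 0.26 = 1.26
Vr = 2574 * 1.1584 / 1.26 = 2366.45 m/s

2366.45


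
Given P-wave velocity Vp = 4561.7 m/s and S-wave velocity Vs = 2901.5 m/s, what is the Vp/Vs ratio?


Vp/Vs = 4561.7 / 2901.5
= 1.5722

1.5722


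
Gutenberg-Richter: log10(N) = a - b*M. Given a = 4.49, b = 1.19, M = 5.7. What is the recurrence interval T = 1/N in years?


log10(N) = 4.49 - 1.19*5.7 = -2.293
N = 10^-2.293 = 0.005093
T = 1/N = 1/0.005093 = 196.336 years

196.336


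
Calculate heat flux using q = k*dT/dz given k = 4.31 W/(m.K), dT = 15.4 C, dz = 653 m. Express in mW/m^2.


q = k * dT / dz * 1000
= 4.31 * 15.4 / 653 * 1000
= 0.101645 * 1000
= 101.6447 mW/m^2

101.6447


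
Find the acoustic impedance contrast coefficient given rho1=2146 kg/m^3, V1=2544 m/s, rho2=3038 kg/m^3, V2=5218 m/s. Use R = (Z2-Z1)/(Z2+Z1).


Z1 = 2146 * 2544 = 5459424
Z2 = 3038 * 5218 = 15852284
R = (15852284 - 5459424) / (15852284 + 5459424) = 10392860 / 21311708 = 0.4877

0.4877


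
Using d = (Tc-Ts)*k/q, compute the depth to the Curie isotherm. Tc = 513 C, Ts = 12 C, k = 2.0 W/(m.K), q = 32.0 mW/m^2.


T_Curie - T_surf = 513 - 12 = 501 C
Convert q to W/m^2: 32.0 mW/m^2 = 0.032 W/m^2
d = 501 * 2.0 / 0.032 = 31312.5 m

31312.5


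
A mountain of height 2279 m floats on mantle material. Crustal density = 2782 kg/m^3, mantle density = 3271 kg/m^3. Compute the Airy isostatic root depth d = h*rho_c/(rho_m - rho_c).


rho_m - rho_c = 3271 - 2782 = 489
d = 2279 * 2782 / 489
= 6340178 / 489
= 12965.6 m

12965.6


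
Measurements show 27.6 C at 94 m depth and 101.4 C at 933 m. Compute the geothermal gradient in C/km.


dT = 101.4 - 27.6 = 73.8 C
dz = 933 - 94 = 839 m
gradient = dT/dz * 1000 = 73.8/839 * 1000 = 87.9619 C/km

87.9619


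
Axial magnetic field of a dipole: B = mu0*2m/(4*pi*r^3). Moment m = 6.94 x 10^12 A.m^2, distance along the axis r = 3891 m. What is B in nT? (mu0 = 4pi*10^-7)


m = 6.94 x 10^12 = 6940000000000 A.m^2
2m = 13880000000000 A.m^2
r^3 = 3891^3 = 58909276971
B = (4pi*10^-7) * 13880000000000 / (4*pi * 58909276971) * 1e9
= 17442122.412731 / 740275807041.52 * 1e9
= 23561.654 nT

23561.654


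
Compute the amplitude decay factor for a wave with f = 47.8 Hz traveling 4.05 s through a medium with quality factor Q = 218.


pi*f*t/Q = pi*47.8*4.05/218 = 2.789821
A/A0 = exp(-2.789821) = 0.061432

0.061432


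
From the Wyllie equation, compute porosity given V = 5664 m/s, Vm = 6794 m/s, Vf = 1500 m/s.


1/V - 1/Vm = 1/5664 - 1/6794 = 2.936e-05
1/Vf - 1/Vm = 1/1500 - 1/6794 = 0.00051948
phi = 2.936e-05 / 0.00051948 = 0.0565

0.0565


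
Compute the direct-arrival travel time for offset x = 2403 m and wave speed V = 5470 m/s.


t = x / V
= 2403 / 5470
= 0.4393 s

0.4393


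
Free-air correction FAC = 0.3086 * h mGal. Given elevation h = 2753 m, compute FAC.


FAC = 0.3086 * h
= 0.3086 * 2753
= 849.5758 mGal

849.5758


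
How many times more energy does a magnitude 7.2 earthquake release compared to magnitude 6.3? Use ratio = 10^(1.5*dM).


M2 - M1 = 7.2 - 6.3 = 0.9
1.5 * 0.9 = 1.35
ratio = 10^1.35 = 22.39

22.39


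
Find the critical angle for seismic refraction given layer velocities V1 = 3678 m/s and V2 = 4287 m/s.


V1/V2 = 3678/4287 = 0.857943
theta_c = arcsin(0.857943) = 59.0864 degrees

59.0864


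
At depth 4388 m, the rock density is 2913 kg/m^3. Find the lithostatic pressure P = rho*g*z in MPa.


P = rho * g * z / 1e6
= 2913 * 9.81 * 4388 / 1e6
= 125393813.64 / 1e6
= 125.3938 MPa

125.3938


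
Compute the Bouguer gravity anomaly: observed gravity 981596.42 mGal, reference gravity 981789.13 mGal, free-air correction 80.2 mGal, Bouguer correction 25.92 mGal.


BA = g_obs - g_ref + FAC - BC
= 981596.42 - 981789.13 + 80.2 - 25.92
= -138.43 mGal

-138.43


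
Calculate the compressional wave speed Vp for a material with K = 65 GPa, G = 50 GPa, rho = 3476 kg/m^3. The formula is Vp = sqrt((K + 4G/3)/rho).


First compute the effective modulus:
K + 4G/3 = 65e9 + 4*50e9/3 = 131666666666.67 Pa
Then divide by density:
131666666666.67 / 3476 = 37878787.8788 Pa/(kg/m^3)
Take the square root:
Vp = sqrt(37878787.8788) = 6154.57 m/s

6154.57


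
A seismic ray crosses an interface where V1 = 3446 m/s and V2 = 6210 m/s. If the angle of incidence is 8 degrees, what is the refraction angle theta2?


sin(theta1) = sin(8 deg) = 0.139173
sin(theta2) = V2/V1 * sin(theta1) = 6210/3446 * 0.139173 = 0.250802
theta2 = arcsin(0.250802) = 14.525 degrees

14.525
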